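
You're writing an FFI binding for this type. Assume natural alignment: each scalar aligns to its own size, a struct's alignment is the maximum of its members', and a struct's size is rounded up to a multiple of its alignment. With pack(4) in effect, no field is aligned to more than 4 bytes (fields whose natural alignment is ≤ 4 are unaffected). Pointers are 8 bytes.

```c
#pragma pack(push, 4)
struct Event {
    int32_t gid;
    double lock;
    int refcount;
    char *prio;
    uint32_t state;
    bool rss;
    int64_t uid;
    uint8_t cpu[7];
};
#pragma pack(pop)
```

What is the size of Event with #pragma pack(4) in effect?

0..4  gid  (4B, 4-aligned)
4..12  lock  (8B, 4-aligned)
12..16  refcount  (4B, 4-aligned)
16..24  prio  (8B, 4-aligned)
24..28  state  (4B, 4-aligned)
28..29  rss  (1B, 1-aligned)
29..32  -- padding (3B)
32..40  uid  (8B, 4-aligned)
40..47  cpu  (7B, 1-aligned)
47..48  -- tail padding (1B)
sizeof = 48, alignof = 4

48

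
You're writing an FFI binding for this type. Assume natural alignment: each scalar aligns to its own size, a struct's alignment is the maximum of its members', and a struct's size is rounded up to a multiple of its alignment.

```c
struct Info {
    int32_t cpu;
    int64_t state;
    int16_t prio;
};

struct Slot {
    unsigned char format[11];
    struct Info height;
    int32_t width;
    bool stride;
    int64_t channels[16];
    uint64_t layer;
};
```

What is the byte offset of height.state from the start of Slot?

Info: 0..4  cpu  (4B, 4-aligned); 4..8  -- padding (4B); 8..16  state  (8B, 8-aligned); 16..18  prio  (2B, 2-aligned); 18..24  -- tail padding (6B); sizeof = 24, alignof = 8
0..11  format  (11B, 1-aligned)
11..16  -- padding (5B)
16..40  height  (24B, 8-aligned)
within Info: state at 8
16 + 8 = 24

24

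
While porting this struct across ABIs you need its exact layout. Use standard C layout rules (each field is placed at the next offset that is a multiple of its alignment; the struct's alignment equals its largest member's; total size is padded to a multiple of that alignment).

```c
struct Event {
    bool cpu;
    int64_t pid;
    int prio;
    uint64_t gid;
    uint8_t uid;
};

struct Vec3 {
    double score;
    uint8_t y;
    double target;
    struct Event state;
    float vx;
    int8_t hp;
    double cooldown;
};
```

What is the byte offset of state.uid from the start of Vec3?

Event: 0..1  cpu  (1B, 1-aligned); 1..8  -- padding (7B); 8..16  pid  (8B, 8-aligned); 16..20  prio  (4B, 4-aligned); 20..24  -- padding (4B); 24..32  gid  (8B, 8-aligned); 32..33  uid  (1B, 1-aligned); 33..40  -- tail padding (7B); sizeof = 40, alignof = 8
0..8  score  (8B, 8-aligned)
8..9  y  (1B, 1-aligned)
9..16  -- padding (7B)
16..24  target  (8B, 8-aligned)
24..64  state  (40B, 8-aligned)
within Event: uid at 32
24 + 32 = 56

56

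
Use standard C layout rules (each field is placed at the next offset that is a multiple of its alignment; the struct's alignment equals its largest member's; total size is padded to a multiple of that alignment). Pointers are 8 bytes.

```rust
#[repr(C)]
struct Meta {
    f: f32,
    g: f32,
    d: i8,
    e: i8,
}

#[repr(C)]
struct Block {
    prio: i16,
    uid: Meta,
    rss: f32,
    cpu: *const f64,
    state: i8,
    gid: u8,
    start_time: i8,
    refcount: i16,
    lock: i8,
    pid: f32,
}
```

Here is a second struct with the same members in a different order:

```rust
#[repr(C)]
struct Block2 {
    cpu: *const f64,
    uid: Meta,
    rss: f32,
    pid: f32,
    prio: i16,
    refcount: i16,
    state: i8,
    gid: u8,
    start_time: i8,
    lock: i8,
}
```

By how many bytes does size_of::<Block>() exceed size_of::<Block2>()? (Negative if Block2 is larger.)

Meta: f at 0 (size 4, align 4) → ends 4; g at 4 (size 4, align 4) → ends 8; d at 8 (size 1, align 1) → ends 9; e at 9 (size 1, align 1) → ends 10; tail pad 2 to reach multiple of 4; total 12 bytes, alignment 4
prio at 0 (size 2, align 2) → ends 2
pad 2 to align 4 for uid
uid at 4 (size 12, align 4) → ends 16
rss at 16 (size 4, align 4) → ends 20
pad 4 to align 8 for cpu
cpu at 24 (size 8, align 8) → ends 32
state at 32 (size 1, align 1) → ends 33
gid at 33 (size 1, align 1) → ends 34
start_time at 34 (size 1, align 1) → ends 35
pad 1 to align 2 for refcount
refcount at 36 (size 2, align 2) → ends 38
lock at 38 (size 1, align 1) → ends 39
pad 1 to align 4 for pid
pid at 40 (size 4, align 4) → ends 44
tail pad 4 to reach multiple of 8
total 48 bytes, alignment 8
— Block2 —
cpu at 0 (size 8, align 8) → ends 8
uid at 8 (size 12, align 4) → ends 20
rss at 20 (size 4, align 4) → ends 24
pid at 24 (size 4, align 4) → ends 28
prio at 28 (size 2, align 2) → ends 30
refcount at 30 (size 2, align 2) → ends 32
state at 32 (size 1, align 1) → ends 33
gid at 33 (size 1, align 1) → ends 34
start_time at 34 (size 1, align 1) → ends 35
lock at 35 (size 1, align 1) → ends 36
tail pad 4 to reach multiple of 8
total 40 bytes, alignment 8
48 − 40 = 8

8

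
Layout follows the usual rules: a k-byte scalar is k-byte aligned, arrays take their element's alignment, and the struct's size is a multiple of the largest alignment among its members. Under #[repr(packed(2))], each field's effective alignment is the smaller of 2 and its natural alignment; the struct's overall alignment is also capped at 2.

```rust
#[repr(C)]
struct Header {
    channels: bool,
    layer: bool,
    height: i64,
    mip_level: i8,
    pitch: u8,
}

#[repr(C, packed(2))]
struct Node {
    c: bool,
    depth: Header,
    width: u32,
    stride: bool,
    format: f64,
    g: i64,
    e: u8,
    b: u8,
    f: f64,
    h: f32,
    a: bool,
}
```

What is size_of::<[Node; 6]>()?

384

Header: channels at 0 (size 1, align 1) → ends 1; layer at 1 (size 1, align 1) → ends 2; pad 6 to align 8 for height; height at 8 (size 8, align 8) → ends 16; mip_level at 16 (size 1, align 1) → ends 17; pitch at 17 (size 1, align 1) → ends 18; tail pad 6 to reach multiple of 8; total 24 bytes, alignment 8
c at 0 (size 1, align 1) → ends 1
pad 1 to align 2 for depth
depth at 2 (size 24, align 2) → ends 26
width at 26 (size 4, align 2) → ends 30
stride at 30 (size 1, align 1) → ends 31
pad 1 to align 2 for format
format at 32 (size 8, align 2) → ends 40
g at 40 (size 8, align 2) → ends 48
e at 48 (size 1, align 1) → ends 49
b at 49 (size 1, align 1) → ends 50
f at 50 (size 8, align 2) → ends 58
h at 58 (size 4, align 2) → ends 62
a at 62 (size 1, align 1) → ends 63
tail pad 1 to reach multiple of 2
total 64 bytes, alignment 2
array of 6: 6 × 64 = 384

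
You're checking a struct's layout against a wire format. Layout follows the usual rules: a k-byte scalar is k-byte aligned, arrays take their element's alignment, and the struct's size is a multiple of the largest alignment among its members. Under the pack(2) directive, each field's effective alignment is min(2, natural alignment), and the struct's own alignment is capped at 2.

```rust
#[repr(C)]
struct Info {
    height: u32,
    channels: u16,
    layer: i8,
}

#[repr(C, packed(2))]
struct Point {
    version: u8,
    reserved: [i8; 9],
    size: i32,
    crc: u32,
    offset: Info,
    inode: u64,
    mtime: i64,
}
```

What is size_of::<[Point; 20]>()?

Info: 0..4  height  (4B, 4-aligned); 4..6  channels  (2B, 2-aligned); 6..7  layer  (1B, 1-aligned); 7..8  -- tail padding (1B); sizeof = 8, alignof = 4
0..1  version  (1B, 1-aligned)
1..10  reserved  (9B, 1-aligned)
10..14  size  (4B, 2-aligned)
14..18  crc  (4B, 2-aligned)
18..26  offset  (8B, 2-aligned)
26..34  inode  (8B, 2-aligned)
34..42  mtime  (8B, 2-aligned)
sizeof = 42, alignof = 2
array of 20: 20 × 42 = 840

840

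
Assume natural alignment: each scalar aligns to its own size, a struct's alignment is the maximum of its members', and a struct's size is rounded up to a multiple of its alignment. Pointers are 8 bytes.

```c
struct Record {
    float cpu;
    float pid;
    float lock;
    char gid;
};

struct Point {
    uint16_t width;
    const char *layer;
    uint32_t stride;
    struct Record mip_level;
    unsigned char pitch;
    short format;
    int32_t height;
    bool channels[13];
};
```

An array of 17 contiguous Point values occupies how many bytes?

1088

Record: cpu at 0 (size 4, align 4) → ends 4; pid at 4 (size 4, align 4) → ends 8; lock at 8 (size 4, align 4) → ends 12; gid at 12 (size 1, align 1) → ends 13; tail pad 3 to reach multiple of 4; total 16 bytes, alignment 4
width at 0 (size 2, align 2) → ends 2
pad 6 to align 8 for layer
layer at 8 (size 8, align 8) → ends 16
stride at 16 (size 4, align 4) → ends 20
mip_level at 20 (size 16, align 4) → ends 36
pitch at 36 (size 1, align 1) → ends 37
pad 1 to align 2 for format
format at 38 (size 2, align 2) → ends 40
height at 40 (size 4, align 4) → ends 44
channels at 44 (size 13, align 1) → ends 57
tail pad 7 to reach multiple of 8
total 64 bytes, alignment 8
array of 17: 17 × 64 = 1088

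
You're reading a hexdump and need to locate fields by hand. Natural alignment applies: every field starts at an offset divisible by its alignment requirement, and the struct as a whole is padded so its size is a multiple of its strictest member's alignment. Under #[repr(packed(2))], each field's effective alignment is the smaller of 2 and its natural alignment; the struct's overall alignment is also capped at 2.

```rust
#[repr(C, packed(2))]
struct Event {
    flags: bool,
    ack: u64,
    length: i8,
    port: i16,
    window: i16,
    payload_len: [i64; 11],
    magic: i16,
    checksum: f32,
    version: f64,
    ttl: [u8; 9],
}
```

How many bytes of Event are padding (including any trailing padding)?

@0: flags [1B, align 1] → 1
+1 pad (align 2)
@2: ack [8B, align 2] → 10
@10: length [1B, align 1] → 11
+1 pad (align 2)
@12: port [2B, align 2] → 14
@14: window [2B, align 2] → 16
@16: payload_len [88B, align 2] → 104
@104: magic [2B, align 2] → 106
@106: checksum [4B, align 2] → 110
@110: version [8B, align 2] → 118
@118: ttl [9B, align 1] → 127
+1 tail pad (align 2)
size 128, align 2
data bytes 125, size 128 → padding 3

3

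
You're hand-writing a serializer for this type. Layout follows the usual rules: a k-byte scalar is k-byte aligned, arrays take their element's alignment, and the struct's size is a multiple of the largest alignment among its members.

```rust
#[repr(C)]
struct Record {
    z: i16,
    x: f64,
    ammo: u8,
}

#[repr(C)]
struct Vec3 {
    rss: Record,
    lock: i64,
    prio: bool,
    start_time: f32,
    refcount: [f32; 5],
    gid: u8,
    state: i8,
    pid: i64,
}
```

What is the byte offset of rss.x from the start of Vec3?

Record: @0: z [2B, align 2] → 2; +6 pad (align 8); @8: x [8B, align 8] → 16; @16: ammo [1B, align 1] → 17; +7 tail pad (align 8); size 24, align 8
@0: rss [24B, align 8] → 24
within Record: x at 8
0 + 8 = 8

8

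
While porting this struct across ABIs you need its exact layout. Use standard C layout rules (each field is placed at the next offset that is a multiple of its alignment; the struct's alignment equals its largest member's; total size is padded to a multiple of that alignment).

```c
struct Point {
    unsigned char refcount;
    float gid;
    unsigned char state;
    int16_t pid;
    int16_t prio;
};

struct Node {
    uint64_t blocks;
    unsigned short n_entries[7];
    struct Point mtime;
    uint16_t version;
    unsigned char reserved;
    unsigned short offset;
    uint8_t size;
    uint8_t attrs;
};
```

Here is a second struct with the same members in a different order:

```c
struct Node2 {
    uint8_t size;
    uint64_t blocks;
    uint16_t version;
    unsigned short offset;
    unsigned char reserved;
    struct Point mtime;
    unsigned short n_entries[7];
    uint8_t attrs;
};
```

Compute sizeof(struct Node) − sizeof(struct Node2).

-8

Point: refcount at 0 (size 1, align 1) → ends 1; pad 3 to align 4 for gid; gid at 4 (size 4, align 4) → ends 8; state at 8 (size 1, align 1) → ends 9; pad 1 to align 2 for pid; pid at 10 (size 2, align 2) → ends 12; prio at 12 (size 2, align 2) → ends 14; tail pad 2 to reach multiple of 4; total 16 bytes, alignment 4
blocks at 0 (size 8, align 8) → ends 8
n_entries at 8 (size 14, align 2) → ends 22
pad 2 to align 4 for mtime
mtime at 24 (size 16, align 4) → ends 40
version at 40 (size 2, align 2) → ends 42
reserved at 42 (size 1, align 1) → ends 43
pad 1 to align 2 for offset
offset at 44 (size 2, align 2) → ends 46
size at 46 (size 1, align 1) → ends 47
attrs at 47 (size 1, align 1) → ends 48
total 48 bytes, alignment 8
— Node2 —
size at 0 (size 1, align 1) → ends 1
pad 7 to align 8 for blocks
blocks at 8 (size 8, align 8) → ends 16
version at 16 (size 2, align 2) → ends 18
offset at 18 (size 2, align 2) → ends 20
reserved at 20 (size 1, align 1) → ends 21
pad 3 to align 4 for mtime
mtime at 24 (size 16, align 4) → ends 40
n_entries at 40 (size 14, align 2) → ends 54
attrs at 54 (size 1, align 1) → ends 55
tail pad 1 to reach multiple of 8
total 56 bytes, alignment 8
48 − 56 = -8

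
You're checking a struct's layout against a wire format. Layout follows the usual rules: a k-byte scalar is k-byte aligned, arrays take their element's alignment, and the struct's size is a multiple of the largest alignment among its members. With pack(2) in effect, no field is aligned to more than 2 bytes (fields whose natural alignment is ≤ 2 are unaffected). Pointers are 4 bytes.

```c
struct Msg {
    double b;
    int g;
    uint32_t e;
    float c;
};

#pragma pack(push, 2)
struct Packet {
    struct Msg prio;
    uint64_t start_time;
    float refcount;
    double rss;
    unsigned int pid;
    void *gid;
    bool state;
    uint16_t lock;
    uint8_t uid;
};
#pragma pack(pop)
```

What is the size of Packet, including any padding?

Msg: b at 0 (size 8, align 8) → ends 8; g at 8 (size 4, align 4) → ends 12; e at 12 (size 4, align 4) → ends 16; c at 16 (size 4, align 4) → ends 20; tail pad 4 to reach multiple of 8; total 24 bytes, alignment 8
prio at 0 (size 24, align 2) → ends 24
start_time at 24 (size 8, align 2) → ends 32
refcount at 32 (size 4, align 2) → ends 36
rss at 36 (size 8, align 2) → ends 44
pid at 44 (size 4, align 2) → ends 48
gid at 48 (size 4, align 2) → ends 52
state at 52 (size 1, align 1) → ends 53
pad 1 to align 2 for lock
lock at 54 (size 2, align 2) → ends 56
uid at 56 (size 1, align 1) → ends 57
tail pad 1 to reach multiple of 2
total 58 bytes, alignment 2

58 bytes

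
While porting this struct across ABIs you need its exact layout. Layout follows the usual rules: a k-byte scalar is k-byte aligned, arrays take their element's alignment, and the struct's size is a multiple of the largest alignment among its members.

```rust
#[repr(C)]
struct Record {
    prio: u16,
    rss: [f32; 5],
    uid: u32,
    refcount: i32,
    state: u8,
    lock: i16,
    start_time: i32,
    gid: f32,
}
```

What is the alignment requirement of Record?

4

member alignments: prio=2, rss=4, uid=4, refcount=4, state=1, lock=2, start_time=4, gid=4
max = 4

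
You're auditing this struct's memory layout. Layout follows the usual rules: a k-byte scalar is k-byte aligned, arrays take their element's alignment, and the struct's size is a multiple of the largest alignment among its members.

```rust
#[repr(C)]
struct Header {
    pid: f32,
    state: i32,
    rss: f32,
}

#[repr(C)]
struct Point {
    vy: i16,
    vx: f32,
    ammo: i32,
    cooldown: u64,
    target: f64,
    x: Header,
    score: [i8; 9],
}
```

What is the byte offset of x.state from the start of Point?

Header: pid at 0 (size 4, align 4) → ends 4; state at 4 (size 4, align 4) → ends 8; rss at 8 (size 4, align 4) → ends 12; total 12 bytes, alignment 4
vy at 0 (size 2, align 2) → ends 2
pad 2 to align 4 for vx
vx at 4 (size 4, align 4) → ends 8
ammo at 8 (size 4, align 4) → ends 12
pad 4 to align 8 for cooldown
cooldown at 16 (size 8, align 8) → ends 24
target at 24 (size 8, align 8) → ends 32
x at 32 (size 12, align 4) → ends 44
within Header: state at 4
32 + 4 = 36

36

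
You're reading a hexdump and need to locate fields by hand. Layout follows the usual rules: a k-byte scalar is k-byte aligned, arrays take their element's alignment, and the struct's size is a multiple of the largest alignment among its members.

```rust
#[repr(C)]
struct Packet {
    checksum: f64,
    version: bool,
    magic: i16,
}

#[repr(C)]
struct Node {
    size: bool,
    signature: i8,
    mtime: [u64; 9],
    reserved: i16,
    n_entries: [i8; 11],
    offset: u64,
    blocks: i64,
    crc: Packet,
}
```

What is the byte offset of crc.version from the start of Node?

120

Packet: checksum at 0 (size 8, align 8) → ends 8; version at 8 (size 1, align 1) → ends 9; pad 1 to align 2 for magic; magic at 10 (size 2, align 2) → ends 12; tail pad 4 to reach multiple of 8; total 16 bytes, alignment 8
size at 0 (size 1, align 1) → ends 1
signature at 1 (size 1, align 1) → ends 2
pad 6 to align 8 for mtime
mtime at 8 (size 72, align 8) → ends 80
reserved at 80 (size 2, align 2) → ends 82
n_entries at 82 (size 11, align 1) → ends 93
pad 3 to align 8 for offset
offset at 96 (size 8, align 8) → ends 104
blocks at 104 (size 8, align 8) → ends 112
crc at 112 (size 16, align 8) → ends 128
within Packet: version at 8
112 + 8 = 120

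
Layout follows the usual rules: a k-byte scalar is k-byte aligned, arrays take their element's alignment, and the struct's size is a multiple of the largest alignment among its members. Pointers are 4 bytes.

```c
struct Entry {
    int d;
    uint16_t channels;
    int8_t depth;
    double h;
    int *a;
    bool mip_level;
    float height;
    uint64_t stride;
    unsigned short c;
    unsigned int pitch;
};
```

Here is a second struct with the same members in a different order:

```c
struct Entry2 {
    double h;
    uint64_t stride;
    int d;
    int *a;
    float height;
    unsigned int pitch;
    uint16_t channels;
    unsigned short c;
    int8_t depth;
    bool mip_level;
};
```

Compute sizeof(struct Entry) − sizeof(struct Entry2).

@0: d [4B, align 4] → 4
@4: channels [2B, align 2] → 6
@6: depth [1B, align 1] → 7
+1 pad (align 8)
@8: h [8B, align 8] → 16
@16: a [4B, align 4] → 20
@20: mip_level [1B, align 1] → 21
+3 pad (align 4)
@24: height [4B, align 4] → 28
+4 pad (align 8)
@32: stride [8B, align 8] → 40
@40: c [2B, align 2] → 42
+2 pad (align 4)
@44: pitch [4B, align 4] → 48
size 48, align 8
— Entry2 —
@0: h [8B, align 8] → 8
@8: stride [8B, align 8] → 16
@16: d [4B, align 4] → 20
@20: a [4B, align 4] → 24
@24: height [4B, align 4] → 28
@28: pitch [4B, align 4] → 32
@32: channels [2B, align 2] → 34
@34: c [2B, align 2] → 36
@36: depth [1B, align 1] → 37
@37: mip_level [1B, align 1] → 38
+2 tail pad (align 8)
size 40, align 8
48 − 40 = 8

8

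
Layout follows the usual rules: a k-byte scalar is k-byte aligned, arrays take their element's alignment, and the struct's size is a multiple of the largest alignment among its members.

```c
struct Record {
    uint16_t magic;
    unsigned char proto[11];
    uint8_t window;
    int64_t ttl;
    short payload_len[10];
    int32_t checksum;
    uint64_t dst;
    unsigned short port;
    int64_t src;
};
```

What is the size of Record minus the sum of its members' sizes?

8

@0: magic [2B, align 2] → 2
@2: proto [11B, align 1] → 13
@13: window [1B, align 1] → 14
+2 pad (align 8)
@16: ttl [8B, align 8] → 24
@24: payload_len [20B, align 2] → 44
@44: checksum [4B, align 4] → 48
@48: dst [8B, align 8] → 56
@56: port [2B, align 2] → 58
+6 pad (align 8)
@64: src [8B, align 8] → 72
size 72, align 8
data bytes 64, size 72 → padding 8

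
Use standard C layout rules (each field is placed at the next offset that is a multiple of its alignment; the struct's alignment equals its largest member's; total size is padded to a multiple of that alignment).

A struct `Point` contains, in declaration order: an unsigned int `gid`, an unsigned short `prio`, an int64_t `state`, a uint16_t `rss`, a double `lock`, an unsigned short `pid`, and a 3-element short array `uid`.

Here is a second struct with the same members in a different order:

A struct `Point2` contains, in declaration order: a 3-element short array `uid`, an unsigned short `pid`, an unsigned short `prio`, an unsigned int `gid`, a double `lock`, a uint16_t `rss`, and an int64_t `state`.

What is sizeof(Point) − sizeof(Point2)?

0

gid at 0 (size 4, align 4) → ends 4
prio at 4 (size 2, align 2) → ends 6
pad 2 to align 8 for state
state at 8 (size 8, align 8) → ends 16
rss at 16 (size 2, align 2) → ends 18
pad 6 to align 8 for lock
lock at 24 (size 8, align 8) → ends 32
pid at 32 (size 2, align 2) → ends 34
uid at 34 (size 6, align 2) → ends 40
total 40 bytes, alignment 8
— Point2 —
uid at 0 (size 6, align 2) → ends 6
pid at 6 (size 2, align 2) → ends 8
prio at 8 (size 2, align 2) → ends 10
pad 2 to align 4 for gid
gid at 12 (size 4, align 4) → ends 16
lock at 16 (size 8, align 8) → ends 24
rss at 24 (size 2, align 2) → ends 26
pad 6 to align 8 for state
state at 32 (size 8, align 8) → ends 40
total 40 bytes, alignment 8
40 − 40 = 0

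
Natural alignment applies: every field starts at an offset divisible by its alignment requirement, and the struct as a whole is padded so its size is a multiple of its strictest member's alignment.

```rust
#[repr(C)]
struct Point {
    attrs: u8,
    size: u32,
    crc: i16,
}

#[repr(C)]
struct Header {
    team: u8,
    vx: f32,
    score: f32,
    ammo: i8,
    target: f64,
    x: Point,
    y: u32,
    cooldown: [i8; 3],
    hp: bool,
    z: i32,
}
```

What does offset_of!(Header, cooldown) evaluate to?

40

Point: @0: attrs [1B, align 1] → 1; +3 pad (align 4); @4: size [4B, align 4] → 8; @8: crc [2B, align 2] → 10; +2 tail pad (align 4); size 12, align 4
@0: team [1B, align 1] → 1
+3 pad (align 4)
@4: vx [4B, align 4] → 8
@8: score [4B, align 4] → 12
@12: ammo [1B, align 1] → 13
+3 pad (align 8)
@16: target [8B, align 8] → 24
@24: x [12B, align 4] → 36
@36: y [4B, align 4] → 40
@40: cooldown [3B, align 1] → 43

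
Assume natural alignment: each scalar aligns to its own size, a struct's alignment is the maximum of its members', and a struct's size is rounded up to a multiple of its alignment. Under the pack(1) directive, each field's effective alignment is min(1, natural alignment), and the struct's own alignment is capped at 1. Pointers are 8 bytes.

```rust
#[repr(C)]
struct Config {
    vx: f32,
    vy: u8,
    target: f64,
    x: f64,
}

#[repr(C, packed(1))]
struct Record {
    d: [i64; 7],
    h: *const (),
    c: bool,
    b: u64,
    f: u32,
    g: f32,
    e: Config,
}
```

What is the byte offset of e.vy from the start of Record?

Config: 0..4  vx  (4B, 4-aligned); 4..5  vy  (1B, 1-aligned); 5..8  -- padding (3B); 8..16  target  (8B, 8-aligned); 16..24  x  (8B, 8-aligned); sizeof = 24, alignof = 8
0..56  d  (56B, 1-aligned)
56..64  h  (8B, 1-aligned)
64..65  c  (1B, 1-aligned)
65..73  b  (8B, 1-aligned)
73..77  f  (4B, 1-aligned)
77..81  g  (4B, 1-aligned)
81..105  e  (24B, 1-aligned)
within Config: vy at 4
81 + 4 = 85

85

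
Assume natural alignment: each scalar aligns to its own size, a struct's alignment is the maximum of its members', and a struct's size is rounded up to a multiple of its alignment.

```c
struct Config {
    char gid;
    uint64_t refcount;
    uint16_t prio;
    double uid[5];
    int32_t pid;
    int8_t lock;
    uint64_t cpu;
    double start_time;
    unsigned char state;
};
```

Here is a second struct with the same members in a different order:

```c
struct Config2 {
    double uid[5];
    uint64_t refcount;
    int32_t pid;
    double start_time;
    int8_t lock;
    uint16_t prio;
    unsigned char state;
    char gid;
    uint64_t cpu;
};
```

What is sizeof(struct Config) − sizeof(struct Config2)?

gid at 0 (size 1, align 1) → ends 1
pad 7 to align 8 for refcount
refcount at 8 (size 8, align 8) → ends 16
prio at 16 (size 2, align 2) → ends 18
pad 6 to align 8 for uid
uid at 24 (size 40, align 8) → ends 64
pid at 64 (size 4, align 4) → ends 68
lock at 68 (size 1, align 1) → ends 69
pad 3 to align 8 for cpu
cpu at 72 (size 8, align 8) → ends 80
start_time at 80 (size 8, align 8) → ends 88
state at 88 (size 1, align 1) → ends 89
tail pad 7 to reach multiple of 8
total 96 bytes, alignment 8
— Config2 —
uid at 0 (size 40, align 8) → ends 40
refcount at 40 (size 8, align 8) → ends 48
pid at 48 (size 4, align 4) → ends 52
pad 4 to align 8 for start_time
start_time at 56 (size 8, align 8) → ends 64
lock at 64 (size 1, align 1) → ends 65
pad 1 to align 2 for prio
prio at 66 (size 2, align 2) → ends 68
state at 68 (size 1, align 1) → ends 69
gid at 69 (size 1, align 1) → ends 70
pad 2 to align 8 for cpu
cpu at 72 (size 8, align 8) → ends 80
total 80 bytes, alignment 8
96 − 80 = 16

16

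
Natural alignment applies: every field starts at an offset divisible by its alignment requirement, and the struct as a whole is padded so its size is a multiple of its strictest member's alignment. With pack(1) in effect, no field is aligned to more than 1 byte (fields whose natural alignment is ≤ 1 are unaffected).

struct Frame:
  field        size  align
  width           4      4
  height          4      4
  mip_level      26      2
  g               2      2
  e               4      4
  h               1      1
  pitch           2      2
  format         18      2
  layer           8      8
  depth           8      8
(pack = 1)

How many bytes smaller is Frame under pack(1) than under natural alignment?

3

natural layout:
  @0: width [4B, align 4] → 4
  @4: height [4B, align 4] → 8
  @8: mip_level [26B, align 2] → 34
  @34: g [2B, align 2] → 36
  @36: e [4B, align 4] → 40
  @40: h [1B, align 1] → 41
  +1 pad (align 2)
  @42: pitch [2B, align 2] → 44
  @44: format [18B, align 2] → 62
  +2 pad (align 8)
  @64: layer [8B, align 8] → 72
  @72: depth [8B, align 8] → 80
  size 80, align 8
packed(1) layout:
  @0: width [4B, align 1] → 4
  @4: height [4B, align 1] → 8
  @8: mip_level [26B, align 1] → 34
  @34: g [2B, align 1] → 36
  @36: e [4B, align 1] → 40
  @40: h [1B, align 1] → 41
  @41: pitch [2B, align 1] → 43
  @43: format [18B, align 1] → 61
  @61: layer [8B, align 1] → 69
  @69: depth [8B, align 1] → 77
  size 77, align 1
80 − 77 = 3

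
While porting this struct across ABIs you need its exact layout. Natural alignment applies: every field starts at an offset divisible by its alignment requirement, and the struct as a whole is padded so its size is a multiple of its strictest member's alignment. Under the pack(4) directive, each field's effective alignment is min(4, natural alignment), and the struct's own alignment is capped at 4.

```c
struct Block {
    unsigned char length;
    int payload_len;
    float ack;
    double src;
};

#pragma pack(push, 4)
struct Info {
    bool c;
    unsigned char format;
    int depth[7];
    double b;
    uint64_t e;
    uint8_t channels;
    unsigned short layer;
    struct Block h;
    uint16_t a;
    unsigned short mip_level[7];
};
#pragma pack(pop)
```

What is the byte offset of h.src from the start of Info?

Block: 0..1  length  (1B, 1-aligned); 1..4  -- padding (3B); 4..8  payload_len  (4B, 4-aligned); 8..12  ack  (4B, 4-aligned); 12..16  -- padding (4B); 16..24  src  (8B, 8-aligned); sizeof = 24, alignof = 8
0..1  c  (1B, 1-aligned)
1..2  format  (1B, 1-aligned)
2..4  -- padding (2B)
4..32  depth  (28B, 4-aligned)
32..40  b  (8B, 4-aligned)
40..48  e  (8B, 4-aligned)
48..49  channels  (1B, 1-aligned)
49..50  -- padding (1B)
50..52  layer  (2B, 2-aligned)
52..76  h  (24B, 4-aligned)
within Block: src at 16
52 + 16 = 68

68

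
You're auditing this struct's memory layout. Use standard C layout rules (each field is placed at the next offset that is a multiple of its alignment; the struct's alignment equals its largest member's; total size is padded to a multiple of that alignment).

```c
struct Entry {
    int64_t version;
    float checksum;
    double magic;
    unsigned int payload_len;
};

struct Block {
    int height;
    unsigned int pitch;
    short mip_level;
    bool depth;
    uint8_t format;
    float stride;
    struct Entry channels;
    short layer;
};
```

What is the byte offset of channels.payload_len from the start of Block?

Entry: version at 0 (size 8, align 8) → ends 8; checksum at 8 (size 4, align 4) → ends 12; pad 4 to align 8 for magic; magic at 16 (size 8, align 8) → ends 24; payload_len at 24 (size 4, align 4) → ends 28; tail pad 4 to reach multiple of 8; total 32 bytes, alignment 8
height at 0 (size 4, align 4) → ends 4
pitch at 4 (size 4, align 4) → ends 8
mip_level at 8 (size 2, align 2) → ends 10
depth at 10 (size 1, align 1) → ends 11
format at 11 (size 1, align 1) → ends 12
stride at 12 (size 4, align 4) → ends 16
channels at 16 (size 32, align 8) → ends 48
within Entry: payload_len at 24
16 + 24 = 40

40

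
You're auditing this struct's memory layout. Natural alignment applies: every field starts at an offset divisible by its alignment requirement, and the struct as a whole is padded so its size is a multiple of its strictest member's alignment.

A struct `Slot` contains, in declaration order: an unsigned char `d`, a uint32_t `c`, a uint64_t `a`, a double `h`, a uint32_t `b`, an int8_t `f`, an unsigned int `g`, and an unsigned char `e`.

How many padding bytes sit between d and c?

@0: d [1B, align 1] → 1
+3 pad (align 4)
@4: c [4B, align 4] → 8

3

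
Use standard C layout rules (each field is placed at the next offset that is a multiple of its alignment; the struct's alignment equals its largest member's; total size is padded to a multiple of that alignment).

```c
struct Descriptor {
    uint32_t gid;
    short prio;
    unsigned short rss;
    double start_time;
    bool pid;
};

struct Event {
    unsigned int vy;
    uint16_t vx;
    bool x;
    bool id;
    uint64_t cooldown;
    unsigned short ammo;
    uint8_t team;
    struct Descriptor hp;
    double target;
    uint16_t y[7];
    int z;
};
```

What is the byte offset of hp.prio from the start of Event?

28

Descriptor: 0..4  gid  (4B, 4-aligned); 4..6  prio  (2B, 2-aligned); 6..8  rss  (2B, 2-aligned); 8..16  start_time  (8B, 8-aligned); 16..17  pid  (1B, 1-aligned); 17..24  -- tail padding (7B); sizeof = 24, alignof = 8
0..4  vy  (4B, 4-aligned)
4..6  vx  (2B, 2-aligned)
6..7  x  (1B, 1-aligned)
7..8  id  (1B, 1-aligned)
8..16  cooldown  (8B, 8-aligned)
16..18  ammo  (2B, 2-aligned)
18..19  team  (1B, 1-aligned)
19..24  -- padding (5B)
24..48  hp  (24B, 8-aligned)
within Descriptor: prio at 4
24 + 4 = 28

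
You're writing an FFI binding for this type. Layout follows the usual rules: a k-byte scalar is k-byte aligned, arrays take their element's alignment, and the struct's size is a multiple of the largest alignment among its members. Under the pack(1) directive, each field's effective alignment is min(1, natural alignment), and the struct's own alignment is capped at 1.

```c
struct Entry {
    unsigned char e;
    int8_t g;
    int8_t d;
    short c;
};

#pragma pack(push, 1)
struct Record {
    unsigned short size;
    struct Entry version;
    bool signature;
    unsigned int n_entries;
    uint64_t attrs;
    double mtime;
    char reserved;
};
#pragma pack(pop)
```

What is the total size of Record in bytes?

30 bytes

Entry: @0: e [1B, align 1] → 1; @1: g [1B, align 1] → 2; @2: d [1B, align 1] → 3; +1 pad (align 2); @4: c [2B, align 2] → 6; size 6, align 2
@0: size [2B, align 1] → 2
@2: version [6B, align 1] → 8
@8: signature [1B, align 1] → 9
@9: n_entries [4B, align 1] → 13
@13: attrs [8B, align 1] → 21
@21: mtime [8B, align 1] → 29
@29: reserved [1B, align 1] → 30
size 30, align 1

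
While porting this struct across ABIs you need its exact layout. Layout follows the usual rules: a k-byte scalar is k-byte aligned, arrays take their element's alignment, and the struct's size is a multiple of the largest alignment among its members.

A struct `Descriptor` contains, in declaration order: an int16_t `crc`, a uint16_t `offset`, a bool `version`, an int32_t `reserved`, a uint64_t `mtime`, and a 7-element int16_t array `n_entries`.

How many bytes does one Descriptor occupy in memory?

@0: crc [2B, align 2] → 2
@2: offset [2B, align 2] → 4
@4: version [1B, align 1] → 5
+3 pad (align 4)
@8: reserved [4B, align 4] → 12
+4 pad (align 8)
@16: mtime [8B, align 8] → 24
@24: n_entries [14B, align 2] → 38
+2 tail pad (align 8)
size 40, align 8

40 bytes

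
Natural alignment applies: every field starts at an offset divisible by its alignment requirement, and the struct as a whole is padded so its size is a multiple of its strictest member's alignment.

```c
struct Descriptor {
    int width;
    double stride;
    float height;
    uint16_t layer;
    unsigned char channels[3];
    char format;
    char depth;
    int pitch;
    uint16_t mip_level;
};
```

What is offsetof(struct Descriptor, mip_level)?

32

@0: width [4B, align 4] → 4
+4 pad (align 8)
@8: stride [8B, align 8] → 16
@16: height [4B, align 4] → 20
@20: layer [2B, align 2] → 22
@22: channels [3B, align 1] → 25
@25: format [1B, align 1] → 26
@26: depth [1B, align 1] → 27
+1 pad (align 4)
@28: pitch [4B, align 4] → 32
@32: mip_level [2B, align 2] → 34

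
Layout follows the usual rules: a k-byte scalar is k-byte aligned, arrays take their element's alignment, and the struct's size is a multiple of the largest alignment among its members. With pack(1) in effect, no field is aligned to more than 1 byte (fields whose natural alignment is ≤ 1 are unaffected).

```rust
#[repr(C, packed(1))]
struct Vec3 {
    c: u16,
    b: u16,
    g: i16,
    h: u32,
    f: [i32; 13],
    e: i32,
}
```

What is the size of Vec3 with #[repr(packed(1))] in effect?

66

@0: c [2B, align 1] → 2
@2: b [2B, align 1] → 4
@4: g [2B, align 1] → 6
@6: h [4B, align 1] → 10
@10: f [52B, align 1] → 62
@62: e [4B, align 1] → 66
size 66, align 1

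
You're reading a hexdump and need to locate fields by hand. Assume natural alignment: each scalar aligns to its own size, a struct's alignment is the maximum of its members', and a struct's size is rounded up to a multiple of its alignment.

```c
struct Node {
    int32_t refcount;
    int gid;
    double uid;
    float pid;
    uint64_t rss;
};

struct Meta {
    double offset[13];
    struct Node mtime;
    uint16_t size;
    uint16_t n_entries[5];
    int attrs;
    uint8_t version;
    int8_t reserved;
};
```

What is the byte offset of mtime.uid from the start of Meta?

Node: @0: refcount [4B, align 4] → 4; @4: gid [4B, align 4] → 8; @8: uid [8B, align 8] → 16; @16: pid [4B, align 4] → 20; +4 pad (align 8); @24: rss [8B, align 8] → 32; size 32, align 8
@0: offset [104B, align 8] → 104
@104: mtime [32B, align 8] → 136
within Node: uid at 8
104 + 8 = 112

112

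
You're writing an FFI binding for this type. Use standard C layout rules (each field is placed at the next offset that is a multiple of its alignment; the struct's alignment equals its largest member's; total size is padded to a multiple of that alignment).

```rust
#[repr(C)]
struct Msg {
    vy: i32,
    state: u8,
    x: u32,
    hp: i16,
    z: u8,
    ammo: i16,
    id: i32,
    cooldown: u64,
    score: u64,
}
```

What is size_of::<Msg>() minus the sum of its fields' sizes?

0..4  vy  (4B, 4-aligned)
4..5  state  (1B, 1-aligned)
5..8  -- padding (3B)
8..12  x  (4B, 4-aligned)
12..14  hp  (2B, 2-aligned)
14..15  z  (1B, 1-aligned)
15..16  -- padding (1B)
16..18  ammo  (2B, 2-aligned)
18..20  -- padding (2B)
20..24  id  (4B, 4-aligned)
24..32  cooldown  (8B, 8-aligned)
32..40  score  (8B, 8-aligned)
sizeof = 40, alignof = 8
data bytes 34, size 40 → padding 6

6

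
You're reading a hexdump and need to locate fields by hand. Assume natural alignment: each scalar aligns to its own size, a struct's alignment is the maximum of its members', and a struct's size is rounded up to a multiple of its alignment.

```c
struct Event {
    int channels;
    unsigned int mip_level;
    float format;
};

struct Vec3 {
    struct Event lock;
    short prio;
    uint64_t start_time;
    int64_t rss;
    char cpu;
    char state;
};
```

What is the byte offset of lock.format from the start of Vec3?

Event: channels at 0 (size 4, align 4) → ends 4; mip_level at 4 (size 4, align 4) → ends 8; format at 8 (size 4, align 4) → ends 12; total 12 bytes, alignment 4
lock at 0 (size 12, align 4) → ends 12
within Event: format at 8
0 + 8 = 8

8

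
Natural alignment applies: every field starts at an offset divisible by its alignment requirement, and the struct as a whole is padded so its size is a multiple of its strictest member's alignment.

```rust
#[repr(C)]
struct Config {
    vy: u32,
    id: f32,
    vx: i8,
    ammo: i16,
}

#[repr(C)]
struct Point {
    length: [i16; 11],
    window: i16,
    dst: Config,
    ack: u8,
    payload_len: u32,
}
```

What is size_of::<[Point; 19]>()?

836

Config: vy at 0 (size 4, align 4) → ends 4; id at 4 (size 4, align 4) → ends 8; vx at 8 (size 1, align 1) → ends 9; pad 1 to align 2 for ammo; ammo at 10 (size 2, align 2) → ends 12; total 12 bytes, alignment 4
length at 0 (size 22, align 2) → ends 22
window at 22 (size 2, align 2) → ends 24
dst at 24 (size 12, align 4) → ends 36
ack at 36 (size 1, align 1) → ends 37
pad 3 to align 4 for payload_len
payload_len at 40 (size 4, align 4) → ends 44
total 44 bytes, alignment 4
array of 19: 19 × 44 = 836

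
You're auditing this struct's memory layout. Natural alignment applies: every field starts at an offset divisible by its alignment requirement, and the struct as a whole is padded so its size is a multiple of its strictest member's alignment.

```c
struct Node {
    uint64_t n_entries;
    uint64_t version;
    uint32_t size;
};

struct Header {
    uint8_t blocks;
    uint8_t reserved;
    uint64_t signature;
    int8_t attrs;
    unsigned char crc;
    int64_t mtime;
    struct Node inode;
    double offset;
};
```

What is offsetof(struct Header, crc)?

Node: 0..8  n_entries  (8B, 8-aligned); 8..16  version  (8B, 8-aligned); 16..20  size  (4B, 4-aligned); 20..24  -- tail padding (4B); sizeof = 24, alignof = 8
0..1  blocks  (1B, 1-aligned)
1..2  reserved  (1B, 1-aligned)
2..8  -- padding (6B)
8..16  signature  (8B, 8-aligned)
16..17  attrs  (1B, 1-aligned)
17..18  crc  (1B, 1-aligned)

17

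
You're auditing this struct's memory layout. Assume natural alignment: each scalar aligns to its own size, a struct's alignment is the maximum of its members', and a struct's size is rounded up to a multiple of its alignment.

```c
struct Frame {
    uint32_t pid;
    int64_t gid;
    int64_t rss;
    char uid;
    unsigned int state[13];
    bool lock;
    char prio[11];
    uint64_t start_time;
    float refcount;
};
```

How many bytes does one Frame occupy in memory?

112

pid at 0 (size 4, align 4) → ends 4
pad 4 to align 8 for gid
gid at 8 (size 8, align 8) → ends 16
rss at 16 (size 8, align 8) → ends 24
uid at 24 (size 1, align 1) → ends 25
pad 3 to align 4 for state
state at 28 (size 52, align 4) → ends 80
lock at 80 (size 1, align 1) → ends 81
prio at 81 (size 11, align 1) → ends 92
pad 4 to align 8 for start_time
start_time at 96 (size 8, align 8) → ends 104
refcount at 104 (size 4, align 4) → ends 108
tail pad 4 to reach multiple of 8
total 112 bytes, alignment 8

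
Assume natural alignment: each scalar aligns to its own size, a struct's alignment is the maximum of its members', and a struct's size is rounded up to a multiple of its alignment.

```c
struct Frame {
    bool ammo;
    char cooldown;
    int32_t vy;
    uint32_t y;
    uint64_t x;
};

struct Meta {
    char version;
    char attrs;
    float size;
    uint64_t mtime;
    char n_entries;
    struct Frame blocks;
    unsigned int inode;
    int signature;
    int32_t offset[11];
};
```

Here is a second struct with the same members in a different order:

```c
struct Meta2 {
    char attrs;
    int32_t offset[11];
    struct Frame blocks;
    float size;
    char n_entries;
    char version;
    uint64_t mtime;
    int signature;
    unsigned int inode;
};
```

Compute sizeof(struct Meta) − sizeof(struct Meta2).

Frame: ammo at 0 (size 1, align 1) → ends 1; cooldown at 1 (size 1, align 1) → ends 2; pad 2 to align 4 for vy; vy at 4 (size 4, align 4) → ends 8; y at 8 (size 4, align 4) → ends 12; pad 4 to align 8 for x; x at 16 (size 8, align 8) → ends 24; total 24 bytes, alignment 8
version at 0 (size 1, align 1) → ends 1
attrs at 1 (size 1, align 1) → ends 2
pad 2 to align 4 for size
size at 4 (size 4, align 4) → ends 8
mtime at 8 (size 8, align 8) → ends 16
n_entries at 16 (size 1, align 1) → ends 17
pad 7 to align 8 for blocks
blocks at 24 (size 24, align 8) → ends 48
inode at 48 (size 4, align 4) → ends 52
signature at 52 (size 4, align 4) → ends 56
offset at 56 (size 44, align 4) → ends 100
tail pad 4 to reach multiple of 8
total 104 bytes, alignment 8
— Meta2 —
attrs at 0 (size 1, align 1) → ends 1
pad 3 to align 4 for offset
offset at 4 (size 44, align 4) → ends 48
blocks at 48 (size 24, align 8) → ends 72
size at 72 (size 4, align 4) → ends 76
n_entries at 76 (size 1, align 1) → ends 77
version at 77 (size 1, align 1) → ends 78
pad 2 to align 8 for mtime
mtime at 80 (size 8, align 8) → ends 88
signature at 88 (size 4, align 4) → ends 92
inode at 92 (size 4, align 4) → ends 96
total 96 bytes, alignment 8
104 − 96 = 8

8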